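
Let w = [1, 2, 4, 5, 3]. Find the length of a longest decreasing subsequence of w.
2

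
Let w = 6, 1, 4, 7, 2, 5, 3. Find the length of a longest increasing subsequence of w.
3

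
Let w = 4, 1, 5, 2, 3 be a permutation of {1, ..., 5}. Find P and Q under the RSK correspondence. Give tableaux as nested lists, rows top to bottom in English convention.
Insert each entry of the permutation into P by Schensted row insertion, recording in Q the position of each new cell.

Insert 4: appended to row 1. P = [[4]].
Insert 1: 1 bumps 4 from row 1; 4 starts row 2. P = [[1], [4]].
Insert 5: appended to row 1. P = [[1, 5], [4]].
Insert 2: 2 bumps 5 from row 1; 5 appends to row 2. P = [[1, 2], [4, 5]].
Insert 3: appended to row 1. P = [[1, 2, 3], [4, 5]].

So P = [[1, 2, 3], [4, 5]], Q = [[1, 3, 5], [2, 4]].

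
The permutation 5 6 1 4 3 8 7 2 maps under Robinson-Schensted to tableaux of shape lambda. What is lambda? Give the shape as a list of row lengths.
[3, 3, 1, 1]

RSK row insertion gives P = [[1, 2, 7], [3, 6, 8], [4], [5]], which has shape [3, 3, 1, 1].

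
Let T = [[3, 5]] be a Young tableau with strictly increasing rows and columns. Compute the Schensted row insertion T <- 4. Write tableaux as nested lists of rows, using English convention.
In row 1, 4 replaces 5 (the leftmost entry greater than 4); 5 is bumped to row 2. 5 starts a new row 2. The new tableau is [[3, 4], [5]].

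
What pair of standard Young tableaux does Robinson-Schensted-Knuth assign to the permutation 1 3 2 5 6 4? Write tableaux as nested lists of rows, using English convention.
P = [[1, 2, 4, 6], [3, 5]], Q = [[1, 2, 4, 5], [3, 6]]

Insert each entry of the permutation into P by Schensted row insertion, recording in Q the position of each new cell.

After inserting 1: P = [[1]].
After inserting 3: P = [[1, 3]].
After inserting 2: P = [[1, 2], [3]].
After inserting 5: P = [[1, 2, 5], [3]].
After inserting 6: P = [[1, 2, 5, 6], [3]].
After inserting 4: P = [[1, 2, 4, 6], [3, 5]].

So P = [[1, 2, 4, 6], [3, 5]], Q = [[1, 2, 4, 5], [3, 6]].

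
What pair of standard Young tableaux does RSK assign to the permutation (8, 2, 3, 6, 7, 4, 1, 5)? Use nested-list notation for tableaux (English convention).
Insert each entry of the permutation into P by Schensted row insertion, recording in Q the position of each new cell.

Insert 8: appended to row 1. P = [[8]], Q = [[1]].
Insert 2: 2 bumps 8 from row 1; 8 starts row 2. P = [[2], [8]], Q = [[1], [2]].
Insert 3: appended to row 1. P = [[2, 3], [8]], Q = [[1, 3], [2]].
Insert 6: appended to row 1. P = [[2, 3, 6], [8]], Q = [[1, 3, 4], [2]].
Insert 7: appended to row 1. P = [[2, 3, 6, 7], [8]], Q = [[1, 3, 4, 5], [2]].
Insert 4: 4 bumps 6 from row 1; 6 bumps 8 from row 2; 8 starts row 3. P = [[2, 3, 4, 7], [6], [8]], Q = [[1, 3, 4, 5], [2], [6]].
Insert 1: 1 bumps 2 from row 1; 2 bumps 6 from row 2; 6 bumps 8 from row 3; 8 starts row 4. P = [[1, 3, 4, 7], [2], [6], [8]], Q = [[1, 3, 4, 5], [2], [6], [7]].
Insert 5: 5 bumps 7 from row 1; 7 appends to row 2. P = [[1, 3, 4, 5], [2, 7], [6], [8]], Q = [[1, 3, 4, 5], [2, 8], [6], [7]].

So P = [[1, 3, 4, 5], [2, 7], [6], [8]], Q = [[1, 3, 4, 5], [2, 8], [6], [7]].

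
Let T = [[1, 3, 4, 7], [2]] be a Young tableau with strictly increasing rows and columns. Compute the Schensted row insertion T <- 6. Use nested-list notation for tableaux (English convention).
In row 1, 6 replaces 7 (the leftmost entry greater than 6); 7 is bumped to row 2. 7 is appended to row 2. The new tableau is [[1, 3, 4, 6], [2, 7]].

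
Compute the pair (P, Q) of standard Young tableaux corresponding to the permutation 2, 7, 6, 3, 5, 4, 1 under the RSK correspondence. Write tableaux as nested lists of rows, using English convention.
Insert each entry of the permutation into P by Schensted row insertion, recording in Q the position of each new cell.

Insert 2: appended to row 1. P = [[2]], Q = [[1]].
Insert 7: appended to row 1. P = [[2, 7]], Q = [[1, 2]].
Insert 6: 6 bumps 7 from row 1; 7 starts row 2. P = [[2, 6], [7]], Q = [[1, 2], [3]].
Insert 3: 3 bumps 6 from row 1; 6 bumps 7 from row 2; 7 starts row 3. P = [[2, 3], [6], [7]], Q = [[1, 2], [3], [4]].
Insert 5: appended to row 1. P = [[2, 3, 5], [6], [7]], Q = [[1, 2, 5], [3], [4]].
Insert 4: 4 bumps 5 from row 1; 5 bumps 6 from row 2; 6 bumps 7 from row 3; 7 starts row 4. P = [[2, 3, 4], [5], [6], [7]], Q = [[1, 2, 5], [3], [4], [6]].
Insert 1: 1 bumps 2 from row 1; 2 bumps 5 from row 2; 5 bumps 6 from row 3; 6 bumps 7 from row 4; 7 starts row 5. P = [[1, 3, 4], [2], [5], [6], [7]], Q = [[1, 2, 5], [3], [4], [6], [7]].

So P = [[1, 3, 4], [2], [5], [6], [7]], Q = [[1, 2, 5], [3], [4], [6], [7]].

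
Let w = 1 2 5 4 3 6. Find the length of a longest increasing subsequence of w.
4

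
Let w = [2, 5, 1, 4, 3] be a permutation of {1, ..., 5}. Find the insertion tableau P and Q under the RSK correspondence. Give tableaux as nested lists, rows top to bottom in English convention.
Insert each entry of the permutation into P by Schensted row insertion, recording in Q the position of each new cell.

After inserting 2: P = [[2]].
After inserting 5: P = [[2, 5]].
After inserting 1: P = [[1, 5], [2]].
After inserting 4: P = [[1, 4], [2, 5]].
After inserting 3: P = [[1, 3], [2, 4], [5]].

So P = [[1, 3], [2, 4], [5]], Q = [[1, 2], [3, 4], [5]].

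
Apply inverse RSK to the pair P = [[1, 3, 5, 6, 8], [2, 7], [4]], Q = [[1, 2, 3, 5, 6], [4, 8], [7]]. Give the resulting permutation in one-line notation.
Reverse the RSK construction: for i from n down to 1, find the cell of Q containing i, remove the entry at that cell from P, and reverse-bump it up through P; the value ejected from row 1 is w(i).

Step i=8: Q has 8 at row 2, column 2; remove 7 from row 2 of P and reverse-bump: 7 enters row 1 and ejects 6. So w(8) = 6. P is now [[1, 3, 5, 7, 8], [2], [4]].
Step i=7: Q has 7 at row 3, column 1; remove 4 from row 3 of P and reverse-bump: 4 enters row 2 and ejects 2; 2 enters row 1 and ejects 1. So w(7) = 1. P is now [[2, 3, 5, 7, 8], [4]].
Step i=6: Q has 6 at row 1, column 5; remove that cell from P, ejecting 8. So w(6) = 8. P is now [[2, 3, 5, 7], [4]].
Step i=5: Q has 5 at row 1, column 4; remove that cell from P, ejecting 7. So w(5) = 7. P is now [[2, 3, 5], [4]].
Step i=4: Q has 4 at row 2, column 1; remove 4 from row 2 of P and reverse-bump: 4 enters row 1 and ejects 3. So w(4) = 3. P is now [[2, 4, 5]].
Step i=3: Q has 3 at row 1, column 3; remove that cell from P, ejecting 5. So w(3) = 5. P is now [[2, 4]].
Step i=2: Q has 2 at row 1, column 2; remove that cell from P, ejecting 4. So w(2) = 4. P is now [[2]].
Step i=1: Q has 1 at row 1, column 1; remove that cell from P, ejecting 2. So w(1) = 2. P is now [].

So w = 2 4 5 3 7 8 1 6.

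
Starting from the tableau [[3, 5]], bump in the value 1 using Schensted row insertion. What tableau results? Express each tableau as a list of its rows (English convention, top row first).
[[1, 5], [3]]

In row 1, 1 replaces 3 (the leftmost entry greater than 1); 3 is bumped to row 2. 3 starts a new row 2. The new tableau is [[1, 5], [3]].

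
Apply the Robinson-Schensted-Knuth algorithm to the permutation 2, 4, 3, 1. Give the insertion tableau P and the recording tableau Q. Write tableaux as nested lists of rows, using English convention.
P = [[1, 3], [2], [4]], Q = [[1, 2], [3], [4]]

Insert each entry of the permutation into P by Schensted row insertion, recording in Q the position of each new cell.

Insert 2: appended to row 1. P = [[2]].
Insert 4: appended to row 1. P = [[2, 4]].
Insert 3: 3 bumps 4 from row 1; 4 starts row 2. P = [[2, 3], [4]].
Insert 1: 1 bumps 2 from row 1; 2 bumps 4 from row 2; 4 starts row 3. P = [[1, 3], [2], [4]].

So P = [[1, 3], [2], [4]], Q = [[1, 2], [3], [4]].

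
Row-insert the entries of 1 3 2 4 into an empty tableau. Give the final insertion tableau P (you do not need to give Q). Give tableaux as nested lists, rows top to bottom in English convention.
Insert 1: appended to row 1. P = [[1]].
Insert 3: appended to row 1. P = [[1, 3]].
Insert 2: 2 bumps 3 from row 1; 3 starts row 2. P = [[1, 2], [3]].
Insert 4: appended to row 1. P = [[1, 2, 4], [3]].

So P = [[1, 2, 4], [3]].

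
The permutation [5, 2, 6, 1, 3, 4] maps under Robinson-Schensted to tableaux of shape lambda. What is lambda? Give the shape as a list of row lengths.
[3, 2, 1]

Row-insert each entry into an empty tableau.

After inserting 5: P = [[5]].
After inserting 2: P = [[2], [5]].
After inserting 6: P = [[2, 6], [5]].
After inserting 1: P = [[1, 6], [2], [5]].
After inserting 3: P = [[1, 3], [2, 6], [5]].
After inserting 4: P = [[1, 3, 4], [2, 6], [5]].

The final insertion tableau P = [[1, 3, 4], [2, 6], [5]] has shape [3, 2, 1].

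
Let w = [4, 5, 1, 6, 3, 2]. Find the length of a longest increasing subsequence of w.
3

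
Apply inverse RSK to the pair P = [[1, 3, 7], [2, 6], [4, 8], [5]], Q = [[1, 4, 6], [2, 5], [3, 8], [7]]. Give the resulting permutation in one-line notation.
5 4 2 8 6 7 1 3

Reverse the RSK construction: for i from n down to 1, find the cell of Q containing i, remove the entry at that cell from P, and reverse-bump it up through P; the value ejected from row 1 is w(i).

Step i=8: Q has 8 at row 3, column 2; remove 8 from row 3 of P and reverse-bump: 8 enters row 2 and ejects 6; 6 enters row 1 and ejects 3. So w(8) = 3. P is now [[1, 6, 7], [2, 8], [4], [5]].
Step i=7: Q has 7 at row 4, column 1; remove 5 from row 4 of P and reverse-bump: 5 enters row 3 and ejects 4; 4 enters row 2 and ejects 2; 2 enters row 1 and ejects 1. So w(7) = 1. P is now [[2, 6, 7], [4, 8], [5]].
Step i=6: Q has 6 at row 1, column 3; remove that cell from P, ejecting 7. So w(6) = 7. P is now [[2, 6], [4, 8], [5]].
Step i=5: Q has 5 at row 2, column 2; remove 8 from row 2 of P and reverse-bump: 8 enters row 1 and ejects 6. So w(5) = 6. P is now [[2, 8], [4], [5]].
Step i=4: Q has 4 at row 1, column 2; remove that cell from P, ejecting 8. So w(4) = 8. P is now [[2], [4], [5]].
Step i=3: Q has 3 at row 3, column 1; remove 5 from row 3 of P and reverse-bump: 5 enters row 2 and ejects 4; 4 enters row 1 and ejects 2. So w(3) = 2. P is now [[4], [5]].
Step i=2: Q has 2 at row 2, column 1; remove 5 from row 2 of P and reverse-bump: 5 enters row 1 and ejects 4. So w(2) = 4. P is now [[5]].
Step i=1: Q has 1 at row 1, column 1; remove that cell from P, ejecting 5. So w(1) = 5. P is now [].

So w = 5 4 2 8 6 7 1 3.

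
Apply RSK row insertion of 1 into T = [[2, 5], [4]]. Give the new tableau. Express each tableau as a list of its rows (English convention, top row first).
In row 1, 1 replaces 2 (the leftmost entry greater than 1); 2 is bumped to row 2. In row 2, 2 replaces 4 (the leftmost entry greater than 2); 4 is bumped to row 3. 4 starts a new row 3. The new tableau is [[1, 5], [2], [4]].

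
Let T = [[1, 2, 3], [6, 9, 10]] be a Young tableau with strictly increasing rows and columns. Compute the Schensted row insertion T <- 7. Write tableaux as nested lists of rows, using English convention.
7 is larger than every entry of row 1, so it is appended to row 1. The new tableau is [[1, 2, 3, 7], [6, 9, 10]].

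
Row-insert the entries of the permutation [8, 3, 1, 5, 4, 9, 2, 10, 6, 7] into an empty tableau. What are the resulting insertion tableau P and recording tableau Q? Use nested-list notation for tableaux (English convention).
P = [[1, 2, 6, 7], [3, 4, 9, 10], [5], [8]], Q = [[1, 4, 6, 8], [2, 5, 9, 10], [3], [7]]

Insert each entry of the permutation into P by Schensted row insertion, recording in Q the position of each new cell.

Insert 8: appended to row 1. P = [[8]].
Insert 3: 3 bumps 8 from row 1; 8 starts row 2. P = [[3], [8]].
Insert 1: 1 bumps 3 from row 1; 3 bumps 8 from row 2; 8 starts row 3. P = [[1], [3], [8]].
Insert 5: appended to row 1. P = [[1, 5], [3], [8]].
Insert 4: 4 bumps 5 from row 1; 5 appends to row 2. P = [[1, 4], [3, 5], [8]].
Insert 9: appended to row 1. P = [[1, 4, 9], [3, 5], [8]].
Insert 2: 2 bumps 4 from row 1; 4 bumps 5 from row 2; 5 bumps 8 from row 3; 8 starts row 4. P = [[1, 2, 9], [3, 4], [5], [8]].
Insert 10: appended to row 1. P = [[1, 2, 9, 10], [3, 4], [5], [8]].
Insert 6: 6 bumps 9 from row 1; 9 appends to row 2. P = [[1, 2, 6, 10], [3, 4, 9], [5], [8]].
Insert 7: 7 bumps 10 from row 1; 10 appends to row 2. P = [[1, 2, 6, 7], [3, 4, 9, 10], [5], [8]].

So P = [[1, 2, 6, 7], [3, 4, 9, 10], [5], [8]], Q = [[1, 4, 6, 8], [2, 5, 9, 10], [3], [7]].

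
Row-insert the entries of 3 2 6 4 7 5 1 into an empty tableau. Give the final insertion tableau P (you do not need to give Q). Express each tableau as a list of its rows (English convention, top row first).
P = [[1, 4, 5], [2, 6, 7], [3]]

Insert 3: appended to row 1. P = [[3]].
Insert 2: 2 bumps 3 from row 1; 3 starts row 2. P = [[2], [3]].
Insert 6: appended to row 1. P = [[2, 6], [3]].
Insert 4: 4 bumps 6 from row 1; 6 appends to row 2. P = [[2, 4], [3, 6]].
Insert 7: appended to row 1. P = [[2, 4, 7], [3, 6]].
Insert 5: 5 bumps 7 from row 1; 7 appends to row 2. P = [[2, 4, 5], [3, 6, 7]].
Insert 1: 1 bumps 2 from row 1; 2 bumps 3 from row 2; 3 starts row 3. P = [[1, 4, 5], [2, 6, 7], [3]].

So P = [[1, 4, 5], [2, 6, 7], [3]].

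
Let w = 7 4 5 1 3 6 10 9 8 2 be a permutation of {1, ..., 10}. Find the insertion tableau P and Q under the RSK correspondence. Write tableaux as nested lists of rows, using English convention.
P = [[1, 2, 6, 8], [3, 5, 9], [4, 10], [7]], Q = [[1, 3, 6, 7], [2, 5, 8], [4, 9], [10]]

Insert each entry of the permutation into P by Schensted row insertion, recording in Q the position of each new cell.

Insert 7: appended to row 1. P = [[7]].
Insert 4: 4 bumps 7 from row 1; 7 starts row 2. P = [[4], [7]].
Insert 5: appended to row 1. P = [[4, 5], [7]].
Insert 1: 1 bumps 4 from row 1; 4 bumps 7 from row 2; 7 starts row 3. P = [[1, 5], [4], [7]].
Insert 3: 3 bumps 5 from row 1; 5 appends to row 2. P = [[1, 3], [4, 5], [7]].
Insert 6: appended to row 1. P = [[1, 3, 6], [4, 5], [7]].
Insert 10: appended to row 1. P = [[1, 3, 6, 10], [4, 5], [7]].
Insert 9: 9 bumps 10 from row 1; 10 appends to row 2. P = [[1, 3, 6, 9], [4, 5, 10], [7]].
Insert 8: 8 bumps 9 from row 1; 9 bumps 10 from row 2; 10 appends to row 3. P = [[1, 3, 6, 8], [4, 5, 9], [7, 10]].
Insert 2: 2 bumps 3 from row 1; 3 bumps 4 from row 2; 4 bumps 7 from row 3; 7 starts row 4. P = [[1, 2, 6, 8], [3, 5, 9], [4, 10], [7]].

So P = [[1, 2, 6, 8], [3, 5, 9], [4, 10], [7]], Q = [[1, 3, 6, 7], [2, 5, 8], [4, 9], [10]].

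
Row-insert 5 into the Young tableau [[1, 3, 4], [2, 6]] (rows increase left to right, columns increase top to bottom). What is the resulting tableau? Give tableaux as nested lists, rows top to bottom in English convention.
[[1, 3, 4, 5], [2, 6]]

5 is larger than every entry of row 1, so it is appended to row 1. The new tableau is [[1, 3, 4, 5], [2, 6]].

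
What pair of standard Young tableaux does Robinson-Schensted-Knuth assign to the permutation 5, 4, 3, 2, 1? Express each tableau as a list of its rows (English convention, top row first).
Insert each entry of the permutation into P by Schensted row insertion, recording in Q the position of each new cell.

After inserting 5: P = [[5]].
After inserting 4: P = [[4], [5]].
After inserting 3: P = [[3], [4], [5]].
After inserting 2: P = [[2], [3], [4], [5]].
After inserting 1: P = [[1], [2], [3], [4], [5]].

So P = [[1], [2], [3], [4], [5]], Q = [[1], [2], [3], [4], [5]].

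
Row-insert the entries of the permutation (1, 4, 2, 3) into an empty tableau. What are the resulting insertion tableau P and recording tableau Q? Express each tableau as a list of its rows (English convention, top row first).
P = [[1, 2, 3], [4]], Q = [[1, 2, 4], [3]]

Insert each entry of the permutation into P by Schensted row insertion, recording in Q the position of each new cell.

Insert 1: appended to row 1. P = [[1]].
Insert 4: appended to row 1. P = [[1, 4]].
Insert 2: 2 bumps 4 from row 1; 4 starts row 2. P = [[1, 2], [4]].
Insert 3: appended to row 1. P = [[1, 2, 3], [4]].

So P = [[1, 2, 3], [4]], Q = [[1, 2, 4], [3]].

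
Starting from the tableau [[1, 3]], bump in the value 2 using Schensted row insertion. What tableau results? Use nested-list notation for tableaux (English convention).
In row 1, 2 replaces 3 (the leftmost entry greater than 2); 3 is bumped to row 2. 3 starts a new row 2. The new tableau is [[1, 2], [3]].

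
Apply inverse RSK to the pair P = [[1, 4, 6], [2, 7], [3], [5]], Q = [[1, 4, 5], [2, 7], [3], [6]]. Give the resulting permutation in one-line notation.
Reverse the RSK construction: for i from n down to 1, find the cell of Q containing i, remove the entry at that cell from P, and reverse-bump it up through P; the value ejected from row 1 is w(i).

Step i=7: Q has 7 at row 2, column 2; remove 7 from row 2 of P and reverse-bump: 7 enters row 1 and ejects 6. So w(7) = 6. P is now [[1, 4, 7], [2], [3], [5]].
Step i=6: Q has 6 at row 4, column 1; remove 5 from row 4 of P and reverse-bump: 5 enters row 3 and ejects 3; 3 enters row 2 and ejects 2; 2 enters row 1 and ejects 1. So w(6) = 1. P is now [[2, 4, 7], [3], [5]].
Step i=5: Q has 5 at row 1, column 3; remove that cell from P, ejecting 7. So w(5) = 7. P is now [[2, 4], [3], [5]].
Step i=4: Q has 4 at row 1, column 2; remove that cell from P, ejecting 4. So w(4) = 4. P is now [[2], [3], [5]].
Step i=3: Q has 3 at row 3, column 1; remove 5 from row 3 of P and reverse-bump: 5 enters row 2 and ejects 3; 3 enters row 1 and ejects 2. So w(3) = 2. P is now [[3], [5]].
Step i=2: Q has 2 at row 2, column 1; remove 5 from row 2 of P and reverse-bump: 5 enters row 1 and ejects 3. So w(2) = 3. P is now [[5]].
Step i=1: Q has 1 at row 1, column 1; remove that cell from P, ejecting 5. So w(1) = 5. P is now [].

So w = 5 3 2 4 7 1 6.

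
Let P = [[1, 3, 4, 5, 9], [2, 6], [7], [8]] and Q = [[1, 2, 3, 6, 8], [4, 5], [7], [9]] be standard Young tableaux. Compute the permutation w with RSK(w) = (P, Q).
Reverse the RSK construction: for i from n down to 1, find the cell of Q containing i, remove the entry at that cell from P, and reverse-bump it up through P; the value ejected from row 1 is w(i).

Step i=9: Q has 9 at row 4, column 1; remove 8 from row 4 of P and reverse-bump: 8 enters row 3 and ejects 7; 7 enters row 2 and ejects 6; 6 enters row 1 and ejects 5. So w(9) = 5. P is now [[1, 3, 4, 6, 9], [2, 7], [8]].
Step i=8: Q has 8 at row 1, column 5; remove that cell from P, ejecting 9. So w(8) = 9. P is now [[1, 3, 4, 6], [2, 7], [8]].
Step i=7: Q has 7 at row 3, column 1; remove 8 from row 3 of P and reverse-bump: 8 enters row 2 and ejects 7; 7 enters row 1 and ejects 6. So w(7) = 6. P is now [[1, 3, 4, 7], [2, 8]].
Step i=6: Q has 6 at row 1, column 4; remove that cell from P, ejecting 7. So w(6) = 7. P is now [[1, 3, 4], [2, 8]].
Step i=5: Q has 5 at row 2, column 2; remove 8 from row 2 of P and reverse-bump: 8 enters row 1 and ejects 4. So w(5) = 4. P is now [[1, 3, 8], [2]].
Step i=4: Q has 4 at row 2, column 1; remove 2 from row 2 of P and reverse-bump: 2 enters row 1 and ejects 1. So w(4) = 1. P is now [[2, 3, 8]].
Step i=3: Q has 3 at row 1, column 3; remove that cell from P, ejecting 8. So w(3) = 8. P is now [[2, 3]].
Step i=2: Q has 2 at row 1, column 2; remove that cell from P, ejecting 3. So w(2) = 3. P is now [[2]].
Step i=1: Q has 1 at row 1, column 1; remove that cell from P, ejecting 2. So w(1) = 2. P is now [].

So w = 2 3 8 1 4 7 6 9 5.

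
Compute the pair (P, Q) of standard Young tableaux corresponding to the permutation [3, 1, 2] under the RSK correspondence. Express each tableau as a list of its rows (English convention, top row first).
P = [[1, 2], [3]], Q = [[1, 3], [2]]

Insert each entry of the permutation into P by Schensted row insertion, recording in Q the position of each new cell.

Insert 3: appended to row 1. P = [[3]].
Insert 1: 1 bumps 3 from row 1; 3 starts row 2. P = [[1], [3]].
Insert 2: appended to row 1. P = [[1, 2], [3]].

So P = [[1, 2], [3]], Q = [[1, 3], [2]].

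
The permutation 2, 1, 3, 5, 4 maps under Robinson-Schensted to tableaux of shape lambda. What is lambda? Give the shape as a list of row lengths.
[3, 2]

Row-insert each entry into an empty tableau.

After inserting 2: P = [[2]].
After inserting 1: P = [[1], [2]].
After inserting 3: P = [[1, 3], [2]].
After inserting 5: P = [[1, 3, 5], [2]].
After inserting 4: P = [[1, 3, 4], [2, 5]].

The final insertion tableau P = [[1, 3, 4], [2, 5]] has shape [3, 2].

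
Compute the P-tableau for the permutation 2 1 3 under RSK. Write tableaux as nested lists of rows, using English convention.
Insert 2: appended to row 1. P = [[2]].
Insert 1: 1 bumps 2 from row 1; 2 starts row 2. P = [[1], [2]].
Insert 3: appended to row 1. P = [[1, 3], [2]].

So P = [[1, 3], [2]].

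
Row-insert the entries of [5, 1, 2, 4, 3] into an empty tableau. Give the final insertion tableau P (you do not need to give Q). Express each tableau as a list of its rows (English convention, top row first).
P = [[1, 2, 3], [4], [5]]

Insert 5: appended to row 1. P = [[5]].
Insert 1: 1 bumps 5 from row 1; 5 starts row 2. P = [[1], [5]].
Insert 2: appended to row 1. P = [[1, 2], [5]].
Insert 4: appended to row 1. P = [[1, 2, 4], [5]].
Insert 3: 3 bumps 4 from row 1; 4 bumps 5 from row 2; 5 starts row 3. P = [[1, 2, 3], [4], [5]].

So P = [[1, 2, 3], [4], [5]].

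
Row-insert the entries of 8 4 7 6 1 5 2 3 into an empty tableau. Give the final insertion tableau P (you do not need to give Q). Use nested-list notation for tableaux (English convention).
Insert 8: appended to row 1. P = [[8]].
Insert 4: 4 bumps 8 from row 1; 8 starts row 2. P = [[4], [8]].
Insert 7: appended to row 1. P = [[4, 7], [8]].
Insert 6: 6 bumps 7 from row 1; 7 bumps 8 from row 2; 8 starts row 3. P = [[4, 6], [7], [8]].
Insert 1: 1 bumps 4 from row 1; 4 bumps 7 from row 2; 7 bumps 8 from row 3; 8 starts row 4. P = [[1, 6], [4], [7], [8]].
Insert 5: 5 bumps 6 from row 1; 6 appends to row 2. P = [[1, 5], [4, 6], [7], [8]].
Insert 2: 2 bumps 5 from row 1; 5 bumps 6 from row 2; 6 bumps 7 from row 3; 7 bumps 8 from row 4; 8 starts row 5. P = [[1, 2], [4, 5], [6], [7], [8]].
Insert 3: appended to row 1. P = [[1, 2, 3], [4, 5], [6], [7], [8]].

So P = [[1, 2, 3], [4, 5], [6], [7], [8]].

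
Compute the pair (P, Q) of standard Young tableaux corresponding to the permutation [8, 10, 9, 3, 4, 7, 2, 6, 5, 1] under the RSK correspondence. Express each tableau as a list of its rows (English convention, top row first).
P = [[1, 4, 5], [2, 6], [3, 9], [7], [8], [10]], Q = [[1, 2, 6], [3, 5], [4, 8], [7], [9], [10]]

Insert each entry of the permutation into P by Schensted row insertion, recording in Q the position of each new cell.

Insert 8: appended to row 1. P = [[8]], Q = [[1]].
Insert 10: appended to row 1. P = [[8, 10]], Q = [[1, 2]].
Insert 9: 9 bumps 10 from row 1; 10 starts row 2. P = [[8, 9], [10]], Q = [[1, 2], [3]].
Insert 3: 3 bumps 8 from row 1; 8 bumps 10 from row 2; 10 starts row 3. P = [[3, 9], [8], [10]], Q = [[1, 2], [3], [4]].
Insert 4: 4 bumps 9 from row 1; 9 appends to row 2. P = [[3, 4], [8, 9], [10]], Q = [[1, 2], [3, 5], [4]].
Insert 7: appended to row 1. P = [[3, 4, 7], [8, 9], [10]], Q = [[1, 2, 6], [3, 5], [4]].
Insert 2: 2 bumps 3 from row 1; 3 bumps 8 from row 2; 8 bumps 10 from row 3; 10 starts row 4. P = [[2, 4, 7], [3, 9], [8], [10]], Q = [[1, 2, 6], [3, 5], [4], [7]].
Insert 6: 6 bumps 7 from row 1; 7 bumps 9 from row 2; 9 appends to row 3. P = [[2, 4, 6], [3, 7], [8, 9], [10]], Q = [[1, 2, 6], [3, 5], [4, 8], [7]].
Insert 5: 5 bumps 6 from row 1; 6 bumps 7 from row 2; 7 bumps 8 from row 3; 8 bumps 10 from row 4; 10 starts row 5. P = [[2, 4, 5], [3, 6], [7, 9], [8], [10]], Q = [[1, 2, 6], [3, 5], [4, 8], [7], [9]].
Insert 1: 1 bumps 2 from row 1; 2 bumps 3 from row 2; 3 bumps 7 from row 3; 7 bumps 8 from row 4; 8 bumps 10 from row 5; 10 starts row 6. P = [[1, 4, 5], [2, 6], [3, 9], [7], [8], [10]], Q = [[1, 2, 6], [3, 5], [4, 8], [7], [9], [10]].

So P = [[1, 4, 5], [2, 6], [3, 9], [7], [8], [10]], Q = [[1, 2, 6], [3, 5], [4, 8], [7], [9], [10]].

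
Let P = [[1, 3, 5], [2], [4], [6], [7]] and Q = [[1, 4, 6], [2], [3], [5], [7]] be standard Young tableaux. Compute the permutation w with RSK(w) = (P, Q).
Reverse the RSK construction: for i from n down to 1, find the cell of Q containing i, remove the entry at that cell from P, and reverse-bump it up through P; the value ejected from row 1 is w(i).

Step i=7: Q has 7 at row 5, column 1; remove 7 from row 5 of P and reverse-bump: 7 enters row 4 and ejects 6; 6 enters row 3 and ejects 4; 4 enters row 2 and ejects 2; 2 enters row 1 and ejects 1. So w(7) = 1. P is now [[2, 3, 5], [4], [6], [7]].
Step i=6: Q has 6 at row 1, column 3; remove that cell from P, ejecting 5. So w(6) = 5. P is now [[2, 3], [4], [6], [7]].
Step i=5: Q has 5 at row 4, column 1; remove 7 from row 4 of P and reverse-bump: 7 enters row 3 and ejects 6; 6 enters row 2 and ejects 4; 4 enters row 1 and ejects 3. So w(5) = 3. P is now [[2, 4], [6], [7]].
Step i=4: Q has 4 at row 1, column 2; remove that cell from P, ejecting 4. So w(4) = 4. P is now [[2], [6], [7]].
Step i=3: Q has 3 at row 3, column 1; remove 7 from row 3 of P and reverse-bump: 7 enters row 2 and ejects 6; 6 enters row 1 and ejects 2. So w(3) = 2. P is now [[6], [7]].
Step i=2: Q has 2 at row 2, column 1; remove 7 from row 2 of P and reverse-bump: 7 enters row 1 and ejects 6. So w(2) = 6. P is now [[7]].
Step i=1: Q has 1 at row 1, column 1; remove that cell from P, ejecting 7. So w(1) = 7. P is now [].

So w = 7 6 2 4 3 5 1.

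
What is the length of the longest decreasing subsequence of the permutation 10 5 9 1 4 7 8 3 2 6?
5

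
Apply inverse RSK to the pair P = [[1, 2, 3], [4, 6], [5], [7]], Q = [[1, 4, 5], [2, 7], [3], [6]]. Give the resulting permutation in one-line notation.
Reverse the RSK construction: for i from n down to 1, find the cell of Q containing i, remove the entry at that cell from P, and reverse-bump it up through P; the value ejected from row 1 is w(i).

Step i=7: Q has 7 at row 2, column 2; remove 6 from row 2 of P and reverse-bump: 6 enters row 1 and ejects 3. So w(7) = 3. P is now [[1, 2, 6], [4], [5], [7]].
Step i=6: Q has 6 at row 4, column 1; remove 7 from row 4 of P and reverse-bump: 7 enters row 3 and ejects 5; 5 enters row 2 and ejects 4; 4 enters row 1 and ejects 2. So w(6) = 2. P is now [[1, 4, 6], [5], [7]].
Step i=5: Q has 5 at row 1, column 3; remove that cell from P, ejecting 6. So w(5) = 6. P is now [[1, 4], [5], [7]].
Step i=4: Q has 4 at row 1, column 2; remove that cell from P, ejecting 4. So w(4) = 4. P is now [[1], [5], [7]].
Step i=3: Q has 3 at row 3, column 1; remove 7 from row 3 of P and reverse-bump: 7 enters row 2 and ejects 5; 5 enters row 1 and ejects 1. So w(3) = 1. P is now [[5], [7]].
Step i=2: Q has 2 at row 2, column 1; remove 7 from row 2 of P and reverse-bump: 7 enters row 1 and ejects 5. So w(2) = 5. P is now [[7]].
Step i=1: Q has 1 at row 1, column 1; remove that cell from P, ejecting 7. So w(1) = 7. P is now [].

So w = 7 5 1 4 6 2 3.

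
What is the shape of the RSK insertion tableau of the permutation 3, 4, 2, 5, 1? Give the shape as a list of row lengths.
[3, 1, 1]

Row-insert each entry into an empty tableau.

After inserting 3: P = [[3]].
After inserting 4: P = [[3, 4]].
After inserting 2: P = [[2, 4], [3]].
After inserting 5: P = [[2, 4, 5], [3]].
After inserting 1: P = [[1, 4, 5], [2], [3]].

The final insertion tableau P = [[1, 4, 5], [2], [3]] has shape [3, 1, 1].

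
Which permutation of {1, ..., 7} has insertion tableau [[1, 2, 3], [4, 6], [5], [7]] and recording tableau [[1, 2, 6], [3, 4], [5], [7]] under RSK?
5 7 1 6 2 4 3

Reverse the RSK construction: for i from n down to 1, find the cell of Q containing i, remove the entry at that cell from P, and reverse-bump it up through P; the value ejected from row 1 is w(i).

Step i=7: Q has 7 at row 4, column 1; remove 7 from row 4 of P and reverse-bump: 7 enters row 3 and ejects 5; 5 enters row 2 and ejects 4; 4 enters row 1 and ejects 3. So w(7) = 3. P is now [[1, 2, 4], [5, 6], [7]].
Step i=6: Q has 6 at row 1, column 3; remove that cell from P, ejecting 4. So w(6) = 4. P is now [[1, 2], [5, 6], [7]].
Step i=5: Q has 5 at row 3, column 1; remove 7 from row 3 of P and reverse-bump: 7 enters row 2 and ejects 6; 6 enters row 1 and ejects 2. So w(5) = 2. P is now [[1, 6], [5, 7]].
Step i=4: Q has 4 at row 2, column 2; remove 7 from row 2 of P and reverse-bump: 7 enters row 1 and ejects 6. So w(4) = 6. P is now [[1, 7], [5]].
Step i=3: Q has 3 at row 2, column 1; remove 5 from row 2 of P and reverse-bump: 5 enters row 1 and ejects 1. So w(3) = 1. P is now [[5, 7]].
Step i=2: Q has 2 at row 1, column 2; remove that cell from P, ejecting 7. So w(2) = 7. P is now [[5]].
Step i=1: Q has 1 at row 1, column 1; remove that cell from P, ejecting 5. So w(1) = 5. P is now [].

So w = 5 7 1 6 2 4 3.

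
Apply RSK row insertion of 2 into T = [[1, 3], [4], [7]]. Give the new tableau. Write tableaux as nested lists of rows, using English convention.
In row 1, 2 replaces 3 (the leftmost entry greater than 2); 3 is bumped to row 2. In row 2, 3 replaces 4 (the leftmost entry greater than 3); 4 is bumped to row 3. In row 3, 4 replaces 7 (the leftmost entry greater than 4); 7 is bumped to row 4. 7 starts a new row 4. The new tableau is [[1, 2], [3], [4], [7]].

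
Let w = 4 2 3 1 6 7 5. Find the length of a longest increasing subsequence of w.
4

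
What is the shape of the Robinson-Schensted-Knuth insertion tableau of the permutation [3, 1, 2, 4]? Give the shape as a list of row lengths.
[3, 1]

Row-insert each entry into an empty tableau.

After inserting 3: P = [[3]].
After inserting 1: P = [[1], [3]].
After inserting 2: P = [[1, 2], [3]].
After inserting 4: P = [[1, 2, 4], [3]].

The final insertion tableau P = [[1, 2, 4], [3]] has shape [3, 1].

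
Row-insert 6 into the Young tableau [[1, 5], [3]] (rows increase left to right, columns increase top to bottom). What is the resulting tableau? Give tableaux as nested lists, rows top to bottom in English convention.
6 is larger than every entry of row 1, so it is appended to row 1. The new tableau is [[1, 5, 6], [3]].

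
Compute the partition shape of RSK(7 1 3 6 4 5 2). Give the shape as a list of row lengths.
Row-insert each entry into an empty tableau.

After inserting 7: P = [[7]].
After inserting 1: P = [[1], [7]].
After inserting 3: P = [[1, 3], [7]].
After inserting 6: P = [[1, 3, 6], [7]].
After inserting 4: P = [[1, 3, 4], [6], [7]].
After inserting 5: P = [[1, 3, 4, 5], [6], [7]].
After inserting 2: P = [[1, 2, 4, 5], [3], [6], [7]].

The final insertion tableau P = [[1, 2, 4, 5], [3], [6], [7]] has shape [4, 1, 1, 1].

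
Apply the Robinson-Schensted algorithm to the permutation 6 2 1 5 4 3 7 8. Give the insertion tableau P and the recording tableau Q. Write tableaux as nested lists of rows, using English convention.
Insert each entry of the permutation into P by Schensted row insertion, recording in Q the position of each new cell.

Insert 6: appended to row 1. P = [[6]].
Insert 2: 2 bumps 6 from row 1; 6 starts row 2. P = [[2], [6]].
Insert 1: 1 bumps 2 from row 1; 2 bumps 6 from row 2; 6 starts row 3. P = [[1], [2], [6]].
Insert 5: appended to row 1. P = [[1, 5], [2], [6]].
Insert 4: 4 bumps 5 from row 1; 5 appends to row 2. P = [[1, 4], [2, 5], [6]].
Insert 3: 3 bumps 4 from row 1; 4 bumps 5 from row 2; 5 bumps 6 from row 3; 6 starts row 4. P = [[1, 3], [2, 4], [5], [6]].
Insert 7: appended to row 1. P = [[1, 3, 7], [2, 4], [5], [6]].
Insert 8: appended to row 1. P = [[1, 3, 7, 8], [2, 4], [5], [6]].

So P = [[1, 3, 7, 8], [2, 4], [5], [6]], Q = [[1, 4, 7, 8], [2, 5], [3], [6]].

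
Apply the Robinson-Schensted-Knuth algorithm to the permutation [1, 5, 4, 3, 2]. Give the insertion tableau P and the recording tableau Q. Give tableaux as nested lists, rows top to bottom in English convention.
Insert each entry of the permutation into P by Schensted row insertion, recording in Q the position of each new cell.

After inserting 1: P = [[1]].
After inserting 5: P = [[1, 5]].
After inserting 4: P = [[1, 4], [5]].
After inserting 3: P = [[1, 3], [4], [5]].
After inserting 2: P = [[1, 2], [3], [4], [5]].

So P = [[1, 2], [3], [4], [5]], Q = [[1, 2], [3], [4], [5]].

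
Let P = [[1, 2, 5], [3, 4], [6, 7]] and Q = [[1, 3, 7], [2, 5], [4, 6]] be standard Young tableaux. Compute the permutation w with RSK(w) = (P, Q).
Reverse the RSK construction: for i from n down to 1, find the cell of Q containing i, remove the entry at that cell from P, and reverse-bump it up through P; the value ejected from row 1 is w(i).

Step i=7: Q has 7 at row 1, column 3; remove that cell from P, ejecting 5. So w(7) = 5. P is now [[1, 2], [3, 4], [6, 7]].
Step i=6: Q has 6 at row 3, column 2; remove 7 from row 3 of P and reverse-bump: 7 enters row 2 and ejects 4; 4 enters row 1 and ejects 2. So w(6) = 2. P is now [[1, 4], [3, 7], [6]].
Step i=5: Q has 5 at row 2, column 2; remove 7 from row 2 of P and reverse-bump: 7 enters row 1 and ejects 4. So w(5) = 4. P is now [[1, 7], [3], [6]].
Step i=4: Q has 4 at row 3, column 1; remove 6 from row 3 of P and reverse-bump: 6 enters row 2 and ejects 3; 3 enters row 1 and ejects 1. So w(4) = 1. P is now [[3, 7], [6]].
Step i=3: Q has 3 at row 1, column 2; remove that cell from P, ejecting 7. So w(3) = 7. P is now [[3], [6]].
Step i=2: Q has 2 at row 2, column 1; remove 6 from row 2 of P and reverse-bump: 6 enters row 1 and ejects 3. So w(2) = 3. P is now [[6]].
Step i=1: Q has 1 at row 1, column 1; remove that cell from P, ejecting 6. So w(1) = 6. P is now [].

So w = 6 3 7 1 4 2 5.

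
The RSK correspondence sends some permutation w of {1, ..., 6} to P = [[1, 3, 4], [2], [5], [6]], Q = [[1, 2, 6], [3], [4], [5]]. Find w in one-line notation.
Reverse the RSK construction: for i from n down to 1, find the cell of Q containing i, remove the entry at that cell from P, and reverse-bump it up through P; the value ejected from row 1 is w(i).

Step i=6: Q has 6 at row 1, column 3; remove that cell from P, ejecting 4. So w(6) = 4. P is now [[1, 3], [2], [5], [6]].
Step i=5: Q has 5 at row 4, column 1; remove 6 from row 4 of P and reverse-bump: 6 enters row 3 and ejects 5; 5 enters row 2 and ejects 2; 2 enters row 1 and ejects 1. So w(5) = 1. P is now [[2, 3], [5], [6]].
Step i=4: Q has 4 at row 3, column 1; remove 6 from row 3 of P and reverse-bump: 6 enters row 2 and ejects 5; 5 enters row 1 and ejects 3. So w(4) = 3. P is now [[2, 5], [6]].
Step i=3: Q has 3 at row 2, column 1; remove 6 from row 2 of P and reverse-bump: 6 enters row 1 and ejects 5. So w(3) = 5. P is now [[2, 6]].
Step i=2: Q has 2 at row 1, column 2; remove that cell from P, ejecting 6. So w(2) = 6. P is now [[2]].
Step i=1: Q has 1 at row 1, column 1; remove that cell from P, ejecting 2. So w(1) = 2. P is now [].

So w = 2 6 5 3 1 4.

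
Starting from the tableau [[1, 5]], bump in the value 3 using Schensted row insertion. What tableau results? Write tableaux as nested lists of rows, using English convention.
In row 1, 3 replaces 5 (the leftmost entry greater than 3); 5 is bumped to row 2. 5 starts a new row 2. The new tableau is [[1, 3], [5]].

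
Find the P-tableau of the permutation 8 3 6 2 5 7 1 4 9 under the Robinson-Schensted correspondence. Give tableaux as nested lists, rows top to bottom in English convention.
P = [[1, 4, 7, 9], [2, 5], [3, 6], [8]]

Insert 8: appended to row 1. P = [[8]].
Insert 3: 3 bumps 8 from row 1; 8 starts row 2. P = [[3], [8]].
Insert 6: appended to row 1. P = [[3, 6], [8]].
Insert 2: 2 bumps 3 from row 1; 3 bumps 8 from row 2; 8 starts row 3. P = [[2, 6], [3], [8]].
Insert 5: 5 bumps 6 from row 1; 6 appends to row 2. P = [[2, 5], [3, 6], [8]].
Insert 7: appended to row 1. P = [[2, 5, 7], [3, 6], [8]].
Insert 1: 1 bumps 2 from row 1; 2 bumps 3 from row 2; 3 bumps 8 from row 3; 8 starts row 4. P = [[1, 5, 7], [2, 6], [3], [8]].
Insert 4: 4 bumps 5 from row 1; 5 bumps 6 from row 2; 6 appends to row 3. P = [[1, 4, 7], [2, 5], [3, 6], [8]].
Insert 9: appended to row 1. P = [[1, 4, 7, 9], [2, 5], [3, 6], [8]].

So P = [[1, 4, 7, 9], [2, 5], [3, 6], [8]].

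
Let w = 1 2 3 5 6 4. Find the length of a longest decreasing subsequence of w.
2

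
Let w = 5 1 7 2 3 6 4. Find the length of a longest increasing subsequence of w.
4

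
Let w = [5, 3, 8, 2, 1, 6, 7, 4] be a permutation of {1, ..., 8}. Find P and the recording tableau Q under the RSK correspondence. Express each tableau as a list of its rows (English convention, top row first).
Insert each entry of the permutation into P by Schensted row insertion, recording in Q the position of each new cell.

Insert 5: appended to row 1. P = [[5]], Q = [[1]].
Insert 3: 3 bumps 5 from row 1; 5 starts row 2. P = [[3], [5]], Q = [[1], [2]].
Insert 8: appended to row 1. P = [[3, 8], [5]], Q = [[1, 3], [2]].
Insert 2: 2 bumps 3 from row 1; 3 bumps 5 from row 2; 5 starts row 3. P = [[2, 8], [3], [5]], Q = [[1, 3], [2], [4]].
Insert 1: 1 bumps 2 from row 1; 2 bumps 3 from row 2; 3 bumps 5 from row 3; 5 starts row 4. P = [[1, 8], [2], [3], [5]], Q = [[1, 3], [2], [4], [5]].
Insert 6: 6 bumps 8 from row 1; 8 appends to row 2. P = [[1, 6], [2, 8], [3], [5]], Q = [[1, 3], [2, 6], [4], [5]].
Insert 7: appended to row 1. P = [[1, 6, 7], [2, 8], [3], [5]], Q = [[1, 3, 7], [2, 6], [4], [5]].
Insert 4: 4 bumps 6 from row 1; 6 bumps 8 from row 2; 8 appends to row 3. P = [[1, 4, 7], [2, 6], [3, 8], [5]], Q = [[1, 3, 7], [2, 6], [4, 8], [5]].

So P = [[1, 4, 7], [2, 6], [3, 8], [5]], Q = [[1, 3, 7], [2, 6], [4, 8], [5]].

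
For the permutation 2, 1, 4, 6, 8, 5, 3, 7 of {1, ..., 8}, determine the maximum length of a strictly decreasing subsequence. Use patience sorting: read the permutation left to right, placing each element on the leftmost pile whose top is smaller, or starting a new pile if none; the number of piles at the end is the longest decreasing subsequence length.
3

2: new pile. tops = [2]
1: new pile. tops = [2, 1]
4: onto pile 1 (replacing 2). tops = [4, 1]
6: onto pile 1 (replacing 4). tops = [6, 1]
8: onto pile 1 (replacing 6). tops = [8, 1]
5: onto pile 2 (replacing 1). tops = [8, 5]
3: new pile. tops = [8, 5, 3]
7: onto pile 2 (replacing 5). tops = [8, 7, 3]

3 piles, so the longest decreasing subsequence has length 3.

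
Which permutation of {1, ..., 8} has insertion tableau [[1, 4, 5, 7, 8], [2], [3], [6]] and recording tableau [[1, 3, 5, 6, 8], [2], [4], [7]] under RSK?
6 3 4 2 5 7 1 8

Reverse the RSK construction: for i from n down to 1, find the cell of Q containing i, remove the entry at that cell from P, and reverse-bump it up through P; the value ejected from row 1 is w(i).

Step i=8: Q has 8 at row 1, column 5; remove that cell from P, ejecting 8. So w(8) = 8. P is now [[1, 4, 5, 7], [2], [3], [6]].
Step i=7: Q has 7 at row 4, column 1; remove 6 from row 4 of P and reverse-bump: 6 enters row 3 and ejects 3; 3 enters row 2 and ejects 2; 2 enters row 1 and ejects 1. So w(7) = 1. P is now [[2, 4, 5, 7], [3], [6]].
Step i=6: Q has 6 at row 1, column 4; remove that cell from P, ejecting 7. So w(6) = 7. P is now [[2, 4, 5], [3], [6]].
Step i=5: Q has 5 at row 1, column 3; remove that cell from P, ejecting 5. So w(5) = 5. P is now [[2, 4], [3], [6]].
Step i=4: Q has 4 at row 3, column 1; remove 6 from row 3 of P and reverse-bump: 6 enters row 2 and ejects 3; 3 enters row 1 and ejects 2. So w(4) = 2. P is now [[3, 4], [6]].
Step i=3: Q has 3 at row 1, column 2; remove that cell from P, ejecting 4. So w(3) = 4. P is now [[3], [6]].
Step i=2: Q has 2 at row 2, column 1; remove 6 from row 2 of P and reverse-bump: 6 enters row 1 and ejects 3. So w(2) = 3. P is now [[6]].
Step i=1: Q has 1 at row 1, column 1; remove that cell from P, ejecting 6. So w(1) = 6. P is now [].

So w = 6 3 4 2 5 7 1 8.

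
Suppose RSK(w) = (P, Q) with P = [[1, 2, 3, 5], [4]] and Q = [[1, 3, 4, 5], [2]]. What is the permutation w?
Reverse the RSK construction: for i from n down to 1, find the cell of Q containing i, remove the entry at that cell from P, and reverse-bump it up through P; the value ejected from row 1 is w(i).

Step i=5: Q has 5 at row 1, column 4; remove that cell from P, ejecting 5. So w(5) = 5. P is now [[1, 2, 3], [4]].
Step i=4: Q has 4 at row 1, column 3; remove that cell from P, ejecting 3. So w(4) = 3. P is now [[1, 2], [4]].
Step i=3: Q has 3 at row 1, column 2; remove that cell from P, ejecting 2. So w(3) = 2. P is now [[1], [4]].
Step i=2: Q has 2 at row 2, column 1; remove 4 from row 2 of P and reverse-bump: 4 enters row 1 and ejects 1. So w(2) = 1. P is now [[4]].
Step i=1: Q has 1 at row 1, column 1; remove that cell from P, ejecting 4. So w(1) = 4. P is now [].

So w = 4 1 2 3 5.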